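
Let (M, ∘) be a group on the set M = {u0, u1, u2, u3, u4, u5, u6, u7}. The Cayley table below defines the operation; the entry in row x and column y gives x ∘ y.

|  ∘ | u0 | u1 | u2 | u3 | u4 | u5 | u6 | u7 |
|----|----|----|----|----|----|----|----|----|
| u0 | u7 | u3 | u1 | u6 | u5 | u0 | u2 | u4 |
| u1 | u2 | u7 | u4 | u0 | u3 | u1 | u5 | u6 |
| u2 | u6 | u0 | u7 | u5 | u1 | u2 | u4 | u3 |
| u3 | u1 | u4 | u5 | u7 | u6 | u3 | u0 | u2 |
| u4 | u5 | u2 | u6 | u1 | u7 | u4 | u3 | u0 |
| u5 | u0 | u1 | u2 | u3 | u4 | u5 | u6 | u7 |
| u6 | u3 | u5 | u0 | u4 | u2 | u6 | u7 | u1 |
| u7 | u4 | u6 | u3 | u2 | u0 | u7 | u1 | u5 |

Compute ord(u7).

2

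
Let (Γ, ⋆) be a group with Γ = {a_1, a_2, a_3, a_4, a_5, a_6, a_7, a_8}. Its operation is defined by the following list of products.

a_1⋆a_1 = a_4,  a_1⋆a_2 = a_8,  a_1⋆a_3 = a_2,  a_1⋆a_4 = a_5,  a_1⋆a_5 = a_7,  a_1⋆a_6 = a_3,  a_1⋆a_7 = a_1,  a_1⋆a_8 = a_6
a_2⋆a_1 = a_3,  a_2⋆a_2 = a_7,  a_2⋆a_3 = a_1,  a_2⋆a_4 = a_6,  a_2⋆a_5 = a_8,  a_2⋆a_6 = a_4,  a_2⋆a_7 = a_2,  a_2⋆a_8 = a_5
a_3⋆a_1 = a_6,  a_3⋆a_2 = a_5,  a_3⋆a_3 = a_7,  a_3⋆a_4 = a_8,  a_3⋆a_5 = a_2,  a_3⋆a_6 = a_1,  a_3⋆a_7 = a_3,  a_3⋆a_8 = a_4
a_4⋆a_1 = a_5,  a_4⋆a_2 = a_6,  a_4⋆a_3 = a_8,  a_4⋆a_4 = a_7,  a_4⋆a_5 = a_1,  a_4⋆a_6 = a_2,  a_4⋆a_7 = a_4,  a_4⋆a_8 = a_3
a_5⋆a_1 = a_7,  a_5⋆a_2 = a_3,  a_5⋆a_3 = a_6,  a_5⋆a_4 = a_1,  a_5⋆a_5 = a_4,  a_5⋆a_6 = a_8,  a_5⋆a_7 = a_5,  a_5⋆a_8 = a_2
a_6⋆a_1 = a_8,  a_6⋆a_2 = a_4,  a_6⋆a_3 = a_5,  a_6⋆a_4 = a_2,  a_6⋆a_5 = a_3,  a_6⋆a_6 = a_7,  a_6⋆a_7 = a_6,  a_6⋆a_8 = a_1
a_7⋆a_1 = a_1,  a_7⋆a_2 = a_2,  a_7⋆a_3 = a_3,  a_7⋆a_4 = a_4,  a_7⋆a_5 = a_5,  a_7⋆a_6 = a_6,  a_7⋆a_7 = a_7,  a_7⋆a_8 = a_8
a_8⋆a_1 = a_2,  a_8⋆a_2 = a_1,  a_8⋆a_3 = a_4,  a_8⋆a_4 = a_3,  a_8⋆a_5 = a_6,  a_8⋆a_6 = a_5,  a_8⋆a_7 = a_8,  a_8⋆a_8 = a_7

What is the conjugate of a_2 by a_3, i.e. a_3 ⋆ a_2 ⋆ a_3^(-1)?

a_6

The identity is a_7. In row a_3, the entry a_7 sits in column a_3, so a_3^(-1) = a_3.
a_3 ⋆ a_2 = a_5
a_5 ⋆ a_3 = a_6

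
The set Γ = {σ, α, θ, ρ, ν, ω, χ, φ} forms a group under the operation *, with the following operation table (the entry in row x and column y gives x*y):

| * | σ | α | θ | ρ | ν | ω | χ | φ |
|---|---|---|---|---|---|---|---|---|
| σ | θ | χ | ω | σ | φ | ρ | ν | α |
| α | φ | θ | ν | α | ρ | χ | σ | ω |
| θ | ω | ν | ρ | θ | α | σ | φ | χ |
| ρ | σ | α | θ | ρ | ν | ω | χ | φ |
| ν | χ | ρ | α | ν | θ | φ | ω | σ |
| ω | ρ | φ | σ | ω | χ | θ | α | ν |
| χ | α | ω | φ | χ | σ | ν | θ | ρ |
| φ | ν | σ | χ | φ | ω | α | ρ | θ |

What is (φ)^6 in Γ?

φ^1 = φ
φ^2 = φ*φ = θ
φ^3 = θ*φ = χ
φ^4 = χ*φ = ρ
φ^5 = ρ*φ = φ
φ^6 = φ*φ = θ

θ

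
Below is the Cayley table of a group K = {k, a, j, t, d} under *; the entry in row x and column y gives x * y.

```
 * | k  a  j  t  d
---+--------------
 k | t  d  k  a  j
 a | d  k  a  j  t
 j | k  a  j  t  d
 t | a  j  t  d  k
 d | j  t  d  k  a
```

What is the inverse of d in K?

First locate the identity: row j matches the header, so j is the identity.
Scan row d for j: d * k = j. Hence d^(-1) = k.

k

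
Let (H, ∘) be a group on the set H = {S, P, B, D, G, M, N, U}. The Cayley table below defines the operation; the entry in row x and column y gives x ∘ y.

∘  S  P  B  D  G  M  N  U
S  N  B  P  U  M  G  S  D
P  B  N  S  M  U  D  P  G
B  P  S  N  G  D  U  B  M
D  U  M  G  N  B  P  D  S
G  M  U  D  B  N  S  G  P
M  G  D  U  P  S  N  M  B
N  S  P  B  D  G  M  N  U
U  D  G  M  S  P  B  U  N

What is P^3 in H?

P

P^1 = P
P^2 = P ∘ P = N
P^3 = N ∘ P = P
(Structurally, H here is isomorphic to the elementary abelian group (Z_2)^3.)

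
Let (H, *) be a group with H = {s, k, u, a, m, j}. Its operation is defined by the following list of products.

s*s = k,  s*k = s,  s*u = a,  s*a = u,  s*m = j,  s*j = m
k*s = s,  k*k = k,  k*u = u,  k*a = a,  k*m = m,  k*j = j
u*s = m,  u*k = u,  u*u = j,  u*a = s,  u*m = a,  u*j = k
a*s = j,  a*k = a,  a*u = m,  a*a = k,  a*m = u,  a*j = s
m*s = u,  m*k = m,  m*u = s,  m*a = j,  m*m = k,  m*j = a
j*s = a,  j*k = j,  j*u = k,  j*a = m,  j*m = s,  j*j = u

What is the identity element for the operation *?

k

The identity e satisfies e * x = x for all x, so its row in the table reproduces the column headers.
Row k reads: s, k, u, a, m, j — exactly the header order. So k is the identity.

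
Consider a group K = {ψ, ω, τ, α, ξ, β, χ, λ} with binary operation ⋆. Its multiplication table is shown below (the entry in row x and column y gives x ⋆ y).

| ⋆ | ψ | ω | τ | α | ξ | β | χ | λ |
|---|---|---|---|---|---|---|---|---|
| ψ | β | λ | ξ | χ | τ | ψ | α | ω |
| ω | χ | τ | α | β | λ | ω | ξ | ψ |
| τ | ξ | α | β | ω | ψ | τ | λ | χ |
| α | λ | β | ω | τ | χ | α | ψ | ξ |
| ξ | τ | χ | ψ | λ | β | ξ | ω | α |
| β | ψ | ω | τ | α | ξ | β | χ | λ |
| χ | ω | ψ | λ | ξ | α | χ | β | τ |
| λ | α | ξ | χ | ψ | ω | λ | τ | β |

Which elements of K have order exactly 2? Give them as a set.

{λ, ξ, τ, χ, ψ}

Identity is β. Compute the order of each non-identity element by repeated multiplication:
  ψ: ψ → β  (order 2)
  ω: ω → τ → α → β  (order 4)
  τ: τ → β  (order 2)
  α: α → τ → ω → β  (order 4)
  ξ: ξ → β  (order 2)
  χ: χ → β  (order 2)
  λ: λ → β  (order 2)
Elements of order 2: {λ, ξ, τ, χ, ψ}.
(Structurally, K here is isomorphic to the dihedral group D_4.)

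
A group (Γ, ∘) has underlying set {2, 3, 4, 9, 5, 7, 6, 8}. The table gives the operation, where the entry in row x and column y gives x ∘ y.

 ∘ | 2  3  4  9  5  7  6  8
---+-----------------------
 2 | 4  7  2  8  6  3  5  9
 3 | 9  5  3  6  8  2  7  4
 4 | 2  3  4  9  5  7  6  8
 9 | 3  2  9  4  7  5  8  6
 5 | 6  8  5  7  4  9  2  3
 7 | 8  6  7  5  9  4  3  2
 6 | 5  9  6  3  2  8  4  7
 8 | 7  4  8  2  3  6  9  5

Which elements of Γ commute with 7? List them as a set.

{4, 5, 7, 9}

Compare row 7 with column 7 entry by entry.
5 ∘ 7 = 9 = 7 ∘ 5, so 5 commutes with 7.
6 ∘ 7 = 8 but 7 ∘ 6 = 3, so 6 does not.
Collecting the elements that commute with 7: C(7) = {4, 5, 7, 9}.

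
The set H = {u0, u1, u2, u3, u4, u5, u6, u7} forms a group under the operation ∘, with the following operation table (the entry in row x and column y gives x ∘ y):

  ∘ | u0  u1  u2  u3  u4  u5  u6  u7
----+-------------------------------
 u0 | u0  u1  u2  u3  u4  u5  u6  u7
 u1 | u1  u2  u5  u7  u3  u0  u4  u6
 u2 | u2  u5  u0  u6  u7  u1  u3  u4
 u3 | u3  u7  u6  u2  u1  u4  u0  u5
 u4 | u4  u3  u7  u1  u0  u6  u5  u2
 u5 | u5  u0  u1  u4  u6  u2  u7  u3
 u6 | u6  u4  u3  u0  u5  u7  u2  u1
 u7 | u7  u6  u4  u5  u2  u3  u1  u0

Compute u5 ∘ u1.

Read row u5, column u1: u5 ∘ u1 = u0.

u0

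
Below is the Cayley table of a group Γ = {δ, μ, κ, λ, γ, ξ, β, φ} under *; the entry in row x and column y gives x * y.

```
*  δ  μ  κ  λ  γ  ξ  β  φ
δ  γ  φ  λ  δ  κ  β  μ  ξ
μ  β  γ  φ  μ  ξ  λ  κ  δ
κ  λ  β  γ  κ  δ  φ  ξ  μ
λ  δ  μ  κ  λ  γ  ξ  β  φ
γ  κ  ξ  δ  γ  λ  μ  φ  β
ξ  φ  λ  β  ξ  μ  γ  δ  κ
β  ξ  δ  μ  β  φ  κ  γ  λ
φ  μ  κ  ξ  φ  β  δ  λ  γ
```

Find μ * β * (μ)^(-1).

The identity is λ. In row μ, the entry λ sits in column ξ, so μ^(-1) = ξ.
μ * β = κ
κ * ξ = φ
(Structurally, Γ here is isomorphic to the quaternion group Q_8.)

φ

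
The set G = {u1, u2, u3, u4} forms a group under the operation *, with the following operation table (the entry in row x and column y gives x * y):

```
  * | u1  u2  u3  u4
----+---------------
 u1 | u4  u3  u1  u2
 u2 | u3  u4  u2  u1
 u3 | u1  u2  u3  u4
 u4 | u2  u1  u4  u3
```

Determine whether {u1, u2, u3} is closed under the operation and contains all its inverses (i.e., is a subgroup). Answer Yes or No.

u2 * u2 = u4, which is not in {u1, u2, u3}.
The subset is not closed under *, so it is not a subgroup.

No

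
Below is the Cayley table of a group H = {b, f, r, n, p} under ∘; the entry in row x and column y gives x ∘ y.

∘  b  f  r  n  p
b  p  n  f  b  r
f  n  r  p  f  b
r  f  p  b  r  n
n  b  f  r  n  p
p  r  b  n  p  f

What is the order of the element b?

5

The identity element is n (its row matches the header).
b^1 = b
b^2 = b ∘ b = p
b^3 = p ∘ b = r
b^4 = r ∘ b = f
b^5 = f ∘ b = n
The first power of b equal to the identity is b^5, so ord(b) = 5.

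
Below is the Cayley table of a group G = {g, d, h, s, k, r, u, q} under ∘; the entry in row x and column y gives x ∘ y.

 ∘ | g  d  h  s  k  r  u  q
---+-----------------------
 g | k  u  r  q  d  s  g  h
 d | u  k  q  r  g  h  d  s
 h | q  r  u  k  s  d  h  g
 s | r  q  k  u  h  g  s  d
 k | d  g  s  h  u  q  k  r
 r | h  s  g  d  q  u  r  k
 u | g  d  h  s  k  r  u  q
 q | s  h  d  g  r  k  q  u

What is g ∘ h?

r

Read row g, column h: g ∘ h = r.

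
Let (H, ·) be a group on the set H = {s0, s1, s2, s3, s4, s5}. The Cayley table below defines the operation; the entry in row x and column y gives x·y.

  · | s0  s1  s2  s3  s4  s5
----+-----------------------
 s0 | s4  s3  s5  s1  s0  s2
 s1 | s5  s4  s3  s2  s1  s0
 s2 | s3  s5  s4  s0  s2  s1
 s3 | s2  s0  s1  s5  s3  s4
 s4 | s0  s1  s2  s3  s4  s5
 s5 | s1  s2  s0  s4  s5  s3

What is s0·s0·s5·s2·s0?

s4

s0·s0 = s4
s4·s5 = s5
s5·s2 = s0
s0·s0 = s4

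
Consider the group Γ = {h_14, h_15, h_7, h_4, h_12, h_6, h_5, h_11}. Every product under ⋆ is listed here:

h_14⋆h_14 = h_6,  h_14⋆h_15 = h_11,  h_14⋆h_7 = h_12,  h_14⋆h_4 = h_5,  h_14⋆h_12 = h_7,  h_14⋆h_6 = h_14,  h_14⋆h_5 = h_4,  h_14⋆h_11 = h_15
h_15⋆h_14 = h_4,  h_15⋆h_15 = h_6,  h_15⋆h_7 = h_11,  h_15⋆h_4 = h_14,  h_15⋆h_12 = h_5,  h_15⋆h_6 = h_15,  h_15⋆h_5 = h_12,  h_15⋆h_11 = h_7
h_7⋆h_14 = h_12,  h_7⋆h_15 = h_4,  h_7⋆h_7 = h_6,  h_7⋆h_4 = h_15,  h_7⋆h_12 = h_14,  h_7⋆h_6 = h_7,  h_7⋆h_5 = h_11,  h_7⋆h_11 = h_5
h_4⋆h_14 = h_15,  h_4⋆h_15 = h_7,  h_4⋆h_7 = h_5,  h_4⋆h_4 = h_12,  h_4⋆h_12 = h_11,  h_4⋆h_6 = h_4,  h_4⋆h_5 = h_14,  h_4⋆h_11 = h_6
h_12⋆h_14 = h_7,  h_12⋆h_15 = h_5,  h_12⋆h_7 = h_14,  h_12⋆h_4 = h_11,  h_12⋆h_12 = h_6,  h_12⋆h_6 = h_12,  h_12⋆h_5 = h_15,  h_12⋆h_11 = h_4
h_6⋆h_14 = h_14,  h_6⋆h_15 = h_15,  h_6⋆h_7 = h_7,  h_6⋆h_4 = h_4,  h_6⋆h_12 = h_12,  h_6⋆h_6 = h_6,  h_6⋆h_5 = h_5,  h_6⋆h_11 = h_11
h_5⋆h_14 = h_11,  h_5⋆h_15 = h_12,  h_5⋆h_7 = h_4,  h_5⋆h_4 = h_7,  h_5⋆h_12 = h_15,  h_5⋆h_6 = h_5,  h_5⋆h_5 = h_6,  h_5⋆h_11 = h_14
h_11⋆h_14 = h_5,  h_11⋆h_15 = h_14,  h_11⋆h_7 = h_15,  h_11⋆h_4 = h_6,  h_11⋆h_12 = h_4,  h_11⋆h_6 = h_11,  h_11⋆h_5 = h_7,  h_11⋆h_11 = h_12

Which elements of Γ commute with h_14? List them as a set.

Compare row h_14 with column h_14 entry by entry.
h_12 ⋆ h_14 = h_7 = h_14 ⋆ h_12, so h_12 commutes with h_14.
h_4 ⋆ h_14 = h_15 but h_14 ⋆ h_4 = h_5, so h_4 does not.
Collecting the elements that commute with h_14: C(h_14) = {h_12, h_14, h_6, h_7}.

{h_12, h_14, h_6, h_7}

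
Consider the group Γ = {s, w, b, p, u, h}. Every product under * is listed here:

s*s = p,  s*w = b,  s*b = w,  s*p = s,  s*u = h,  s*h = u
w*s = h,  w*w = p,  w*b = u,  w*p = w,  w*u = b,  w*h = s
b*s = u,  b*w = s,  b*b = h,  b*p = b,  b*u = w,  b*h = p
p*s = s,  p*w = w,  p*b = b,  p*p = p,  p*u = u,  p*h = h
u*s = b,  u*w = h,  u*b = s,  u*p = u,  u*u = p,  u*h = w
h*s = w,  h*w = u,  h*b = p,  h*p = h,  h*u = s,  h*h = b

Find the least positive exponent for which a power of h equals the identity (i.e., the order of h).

3

The identity element is p (its row matches the header).
h^1 = h
h^2 = h*h = b
h^3 = b*h = p
The first power of h equal to the identity is h^3, so ord(h) = 3.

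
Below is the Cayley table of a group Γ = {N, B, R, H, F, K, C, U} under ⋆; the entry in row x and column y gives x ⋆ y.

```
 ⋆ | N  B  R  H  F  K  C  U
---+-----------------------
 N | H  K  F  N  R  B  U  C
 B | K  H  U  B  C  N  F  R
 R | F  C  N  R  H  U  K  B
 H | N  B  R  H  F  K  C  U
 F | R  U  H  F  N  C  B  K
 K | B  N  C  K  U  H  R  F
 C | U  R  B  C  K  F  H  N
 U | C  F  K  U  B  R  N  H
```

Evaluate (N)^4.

H

N^1 = N
N^2 = N ⋆ N = H
N^3 = H ⋆ N = N
N^4 = N ⋆ N = H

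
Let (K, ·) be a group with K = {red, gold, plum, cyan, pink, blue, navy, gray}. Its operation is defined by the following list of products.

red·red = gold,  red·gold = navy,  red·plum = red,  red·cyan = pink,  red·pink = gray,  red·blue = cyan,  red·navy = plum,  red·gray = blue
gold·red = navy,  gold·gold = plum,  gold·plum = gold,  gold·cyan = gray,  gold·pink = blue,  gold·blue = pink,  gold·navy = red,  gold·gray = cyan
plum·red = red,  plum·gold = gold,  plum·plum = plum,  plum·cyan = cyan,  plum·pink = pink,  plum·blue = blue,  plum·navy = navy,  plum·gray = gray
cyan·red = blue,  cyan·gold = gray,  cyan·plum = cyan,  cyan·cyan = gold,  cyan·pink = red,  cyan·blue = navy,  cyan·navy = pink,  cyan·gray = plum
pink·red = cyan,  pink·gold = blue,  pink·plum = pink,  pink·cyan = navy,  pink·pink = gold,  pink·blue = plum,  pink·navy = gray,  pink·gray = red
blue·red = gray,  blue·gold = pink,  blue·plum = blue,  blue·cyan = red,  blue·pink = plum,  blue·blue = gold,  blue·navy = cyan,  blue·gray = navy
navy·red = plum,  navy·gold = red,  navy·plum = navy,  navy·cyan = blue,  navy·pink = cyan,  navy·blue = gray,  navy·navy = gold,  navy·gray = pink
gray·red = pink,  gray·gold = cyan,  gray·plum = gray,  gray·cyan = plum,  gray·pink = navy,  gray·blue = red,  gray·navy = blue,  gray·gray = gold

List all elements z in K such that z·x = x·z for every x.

An element z is central iff its row equals its column in the table.
For pink: pink·gray = red ≠ navy = gray·pink, so pink ∉ Z.
Checking each element this way leaves Z(K) = {gold, plum}.
(Structurally, K here is isomorphic to the quaternion group Q_8.)

{gold, plum}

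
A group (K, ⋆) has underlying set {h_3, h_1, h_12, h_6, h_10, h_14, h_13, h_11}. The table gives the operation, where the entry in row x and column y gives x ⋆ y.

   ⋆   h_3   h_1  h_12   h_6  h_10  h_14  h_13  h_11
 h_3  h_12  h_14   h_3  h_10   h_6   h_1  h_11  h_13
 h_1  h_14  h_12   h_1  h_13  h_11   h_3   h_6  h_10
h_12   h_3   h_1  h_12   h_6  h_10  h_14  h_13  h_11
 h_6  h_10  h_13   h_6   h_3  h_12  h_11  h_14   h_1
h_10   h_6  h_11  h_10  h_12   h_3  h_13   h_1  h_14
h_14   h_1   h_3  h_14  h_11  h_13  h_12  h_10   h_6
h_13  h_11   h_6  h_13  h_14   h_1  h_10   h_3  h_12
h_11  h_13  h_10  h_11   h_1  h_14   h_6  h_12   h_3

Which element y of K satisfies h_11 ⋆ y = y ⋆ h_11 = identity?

h_13

First locate the identity: row h_12 matches the header, so h_12 is the identity.
Scan row h_11 for h_12: h_11 ⋆ h_13 = h_12. Hence h_11^(-1) = h_13.
(Structurally, K here is isomorphic to Z_2 x Z_4.)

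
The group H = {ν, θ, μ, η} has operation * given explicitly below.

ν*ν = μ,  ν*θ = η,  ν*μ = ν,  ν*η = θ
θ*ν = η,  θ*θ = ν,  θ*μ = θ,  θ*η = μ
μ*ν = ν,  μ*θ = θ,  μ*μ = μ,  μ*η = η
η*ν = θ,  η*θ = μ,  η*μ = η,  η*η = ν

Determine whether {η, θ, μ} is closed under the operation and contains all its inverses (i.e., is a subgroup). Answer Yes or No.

η*η = ν, which is not in {η, θ, μ}.
The subset is not closed under *, so it is not a subgroup.

No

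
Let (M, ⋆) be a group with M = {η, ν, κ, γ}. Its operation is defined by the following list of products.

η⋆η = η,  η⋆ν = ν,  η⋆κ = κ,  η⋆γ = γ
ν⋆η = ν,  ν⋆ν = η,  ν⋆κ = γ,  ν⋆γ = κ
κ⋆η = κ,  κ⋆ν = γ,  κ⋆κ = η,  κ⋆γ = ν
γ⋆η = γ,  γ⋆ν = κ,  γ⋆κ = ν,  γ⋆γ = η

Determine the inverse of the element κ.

κ

First locate the identity: row η matches the header, so η is the identity.
Scan row κ for η: κ ⋆ κ = η. Hence κ^(-1) = κ.
(Structurally, M here is isomorphic to the Klein four-group V_4.)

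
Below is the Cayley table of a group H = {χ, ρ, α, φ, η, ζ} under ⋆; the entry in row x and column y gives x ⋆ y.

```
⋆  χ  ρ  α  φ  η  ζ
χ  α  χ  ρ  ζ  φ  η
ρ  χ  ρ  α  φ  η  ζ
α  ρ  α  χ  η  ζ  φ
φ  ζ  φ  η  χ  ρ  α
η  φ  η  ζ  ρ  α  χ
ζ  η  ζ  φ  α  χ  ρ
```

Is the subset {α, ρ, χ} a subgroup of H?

Yes

{α, ρ, χ} contains the identity ρ.
Checking products: every product of two elements of {α, ρ, χ} (read from the table) lies in {α, ρ, χ}, so the set is closed.
In a finite group, a nonempty closed subset is a subgroup. So {α, ρ, χ} ≤ H.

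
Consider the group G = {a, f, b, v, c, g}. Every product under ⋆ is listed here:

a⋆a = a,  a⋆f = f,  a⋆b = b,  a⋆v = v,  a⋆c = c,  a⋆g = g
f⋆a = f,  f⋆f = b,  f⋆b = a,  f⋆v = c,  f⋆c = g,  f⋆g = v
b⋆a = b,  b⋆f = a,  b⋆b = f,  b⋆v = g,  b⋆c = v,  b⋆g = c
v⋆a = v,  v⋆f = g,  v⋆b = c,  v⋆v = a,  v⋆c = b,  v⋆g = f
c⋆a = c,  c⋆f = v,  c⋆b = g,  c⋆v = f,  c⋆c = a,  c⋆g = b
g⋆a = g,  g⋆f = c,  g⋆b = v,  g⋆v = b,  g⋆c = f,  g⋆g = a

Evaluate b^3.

b^1 = b
b^2 = b ⋆ b = f
b^3 = f ⋆ b = a
(Structurally, G here is isomorphic to the symmetric group S_3.)

a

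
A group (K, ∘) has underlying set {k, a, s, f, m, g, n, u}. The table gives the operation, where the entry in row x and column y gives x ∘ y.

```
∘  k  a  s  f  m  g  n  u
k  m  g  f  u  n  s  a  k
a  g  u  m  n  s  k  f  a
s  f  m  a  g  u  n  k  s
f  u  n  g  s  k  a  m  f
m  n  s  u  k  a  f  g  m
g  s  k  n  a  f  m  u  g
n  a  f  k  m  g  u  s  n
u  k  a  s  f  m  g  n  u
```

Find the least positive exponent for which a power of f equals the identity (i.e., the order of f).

The identity element is u (its row matches the header).
f^1 = f
f^2 = f ∘ f = s
f^3 = s ∘ f = g
f^4 = g ∘ f = a
f^5 = a ∘ f = n
f^6 = n ∘ f = m
f^7 = m ∘ f = k
f^8 = k ∘ f = u
The first power of f equal to the identity is f^8, so ord(f) = 8.

8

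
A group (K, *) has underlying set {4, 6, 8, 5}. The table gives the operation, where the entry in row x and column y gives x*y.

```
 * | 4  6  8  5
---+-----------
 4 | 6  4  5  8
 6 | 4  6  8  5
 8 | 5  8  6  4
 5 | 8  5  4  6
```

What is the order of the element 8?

2

The identity element is 6 (its row matches the header).
8^1 = 8
8^2 = 8*8 = 6
The first power of 8 equal to the identity is 8^2, so ord(8) = 2.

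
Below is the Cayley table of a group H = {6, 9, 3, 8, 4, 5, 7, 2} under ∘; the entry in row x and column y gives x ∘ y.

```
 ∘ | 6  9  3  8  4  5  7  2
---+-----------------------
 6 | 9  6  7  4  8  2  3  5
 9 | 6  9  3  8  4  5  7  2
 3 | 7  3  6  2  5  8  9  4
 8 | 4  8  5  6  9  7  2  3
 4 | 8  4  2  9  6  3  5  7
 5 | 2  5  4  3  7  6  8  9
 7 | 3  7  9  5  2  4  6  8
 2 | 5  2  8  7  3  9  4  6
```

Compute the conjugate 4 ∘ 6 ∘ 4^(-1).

The identity is 9. In row 4, the entry 9 sits in column 8, so 4^(-1) = 8.
4 ∘ 6 = 8
8 ∘ 8 = 6

6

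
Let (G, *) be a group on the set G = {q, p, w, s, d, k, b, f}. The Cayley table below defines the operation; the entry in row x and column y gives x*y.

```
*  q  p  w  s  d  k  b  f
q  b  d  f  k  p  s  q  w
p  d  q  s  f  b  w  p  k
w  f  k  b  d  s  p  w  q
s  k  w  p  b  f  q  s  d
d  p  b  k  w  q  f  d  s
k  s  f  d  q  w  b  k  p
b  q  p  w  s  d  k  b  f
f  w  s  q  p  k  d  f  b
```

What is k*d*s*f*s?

b

k*d = w
w*s = d
d*f = s
s*s = b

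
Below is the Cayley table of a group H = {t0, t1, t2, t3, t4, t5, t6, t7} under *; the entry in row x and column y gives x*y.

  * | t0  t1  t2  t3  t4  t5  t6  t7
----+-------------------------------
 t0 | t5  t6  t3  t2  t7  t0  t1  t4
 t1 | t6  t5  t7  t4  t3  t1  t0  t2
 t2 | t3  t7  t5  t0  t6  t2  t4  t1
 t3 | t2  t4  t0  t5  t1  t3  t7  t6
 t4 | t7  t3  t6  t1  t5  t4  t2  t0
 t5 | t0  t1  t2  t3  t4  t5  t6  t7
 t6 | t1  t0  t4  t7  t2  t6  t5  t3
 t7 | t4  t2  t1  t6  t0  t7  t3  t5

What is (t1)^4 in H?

t5

t1^1 = t1
t1^2 = t1*t1 = t5
t1^3 = t5*t1 = t1
t1^4 = t1*t1 = t5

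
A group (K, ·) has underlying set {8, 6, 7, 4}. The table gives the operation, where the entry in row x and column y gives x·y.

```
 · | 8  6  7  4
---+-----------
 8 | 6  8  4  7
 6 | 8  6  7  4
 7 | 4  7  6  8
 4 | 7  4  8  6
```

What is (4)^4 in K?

6

4^1 = 4
4^2 = 4·4 = 6
4^3 = 6·4 = 4
4^4 = 4·4 = 6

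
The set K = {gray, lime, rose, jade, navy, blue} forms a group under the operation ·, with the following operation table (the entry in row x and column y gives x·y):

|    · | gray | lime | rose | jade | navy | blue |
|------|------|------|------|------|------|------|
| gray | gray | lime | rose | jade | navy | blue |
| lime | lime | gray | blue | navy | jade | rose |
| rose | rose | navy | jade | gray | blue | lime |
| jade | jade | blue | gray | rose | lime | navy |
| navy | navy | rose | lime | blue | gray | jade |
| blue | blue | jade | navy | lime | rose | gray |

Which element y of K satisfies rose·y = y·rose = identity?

First locate the identity: row gray matches the header, so gray is the identity.
Scan row rose for gray: rose·jade = gray. Hence rose^(-1) = jade.

jade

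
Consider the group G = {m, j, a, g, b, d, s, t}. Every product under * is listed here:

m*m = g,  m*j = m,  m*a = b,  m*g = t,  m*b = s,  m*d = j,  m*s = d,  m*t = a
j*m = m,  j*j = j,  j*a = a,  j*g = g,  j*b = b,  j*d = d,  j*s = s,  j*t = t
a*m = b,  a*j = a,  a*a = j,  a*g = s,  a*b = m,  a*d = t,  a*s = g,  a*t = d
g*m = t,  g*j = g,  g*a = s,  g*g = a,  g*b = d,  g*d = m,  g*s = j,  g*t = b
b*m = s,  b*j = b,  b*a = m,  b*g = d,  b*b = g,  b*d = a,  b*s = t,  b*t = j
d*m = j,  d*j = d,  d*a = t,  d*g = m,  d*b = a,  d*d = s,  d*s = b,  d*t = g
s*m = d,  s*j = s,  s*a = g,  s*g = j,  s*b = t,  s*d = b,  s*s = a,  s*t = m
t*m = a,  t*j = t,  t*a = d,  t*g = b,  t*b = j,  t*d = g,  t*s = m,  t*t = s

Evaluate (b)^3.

b^1 = b
b^2 = b*b = g
b^3 = g*b = d
(Structurally, G here is isomorphic to the cyclic group Z_8.)

d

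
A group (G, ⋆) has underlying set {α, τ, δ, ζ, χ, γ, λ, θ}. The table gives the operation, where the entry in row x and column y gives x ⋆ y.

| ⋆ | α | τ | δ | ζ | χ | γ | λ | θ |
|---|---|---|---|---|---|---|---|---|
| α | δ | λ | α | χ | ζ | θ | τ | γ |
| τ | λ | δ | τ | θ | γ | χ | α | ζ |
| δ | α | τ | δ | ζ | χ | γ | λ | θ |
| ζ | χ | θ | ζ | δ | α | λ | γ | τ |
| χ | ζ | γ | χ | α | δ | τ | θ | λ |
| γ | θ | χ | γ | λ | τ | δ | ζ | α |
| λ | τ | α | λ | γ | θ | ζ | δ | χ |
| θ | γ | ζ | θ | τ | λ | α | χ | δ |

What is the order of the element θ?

2

The identity element is δ (its row matches the header).
θ^1 = θ
θ^2 = θ ⋆ θ = δ
The first power of θ equal to the identity is θ^2, so ord(θ) = 2.
(Structurally, G here is isomorphic to the elementary abelian group (Z_2)^3.)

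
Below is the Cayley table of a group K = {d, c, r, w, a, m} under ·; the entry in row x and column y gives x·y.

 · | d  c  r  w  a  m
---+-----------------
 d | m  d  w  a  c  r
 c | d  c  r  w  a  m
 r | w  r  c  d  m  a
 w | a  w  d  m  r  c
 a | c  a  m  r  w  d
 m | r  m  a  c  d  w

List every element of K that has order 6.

{a, d}

Identity is c. Compute the order of each non-identity element by repeated multiplication:
  d: d → m → r → w → a → c  (order 6)
  r: r → c  (order 2)
  w: w → m → c  (order 3)
  a: a → w → r → m → d → c  (order 6)
  m: m → w → c  (order 3)
Elements of order 6: {a, d}.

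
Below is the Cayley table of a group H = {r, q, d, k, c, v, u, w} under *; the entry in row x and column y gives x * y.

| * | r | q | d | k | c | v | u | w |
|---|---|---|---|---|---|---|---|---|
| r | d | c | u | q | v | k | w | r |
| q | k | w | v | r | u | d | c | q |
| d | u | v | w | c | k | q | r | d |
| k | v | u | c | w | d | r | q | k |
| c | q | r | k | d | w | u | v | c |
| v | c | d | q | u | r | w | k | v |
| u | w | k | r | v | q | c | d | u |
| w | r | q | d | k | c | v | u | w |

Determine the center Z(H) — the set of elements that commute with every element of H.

{d, w}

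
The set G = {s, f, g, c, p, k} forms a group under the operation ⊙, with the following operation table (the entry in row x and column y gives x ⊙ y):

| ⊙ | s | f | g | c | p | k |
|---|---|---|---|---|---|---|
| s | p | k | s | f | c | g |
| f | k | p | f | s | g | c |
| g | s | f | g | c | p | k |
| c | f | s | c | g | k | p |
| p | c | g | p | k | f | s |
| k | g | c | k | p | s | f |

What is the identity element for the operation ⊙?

The identity e satisfies e ⊙ x = x for all x, so its row in the table reproduces the column headers.
Row g reads: s, f, g, c, p, k — exactly the header order. So g is the identity.

g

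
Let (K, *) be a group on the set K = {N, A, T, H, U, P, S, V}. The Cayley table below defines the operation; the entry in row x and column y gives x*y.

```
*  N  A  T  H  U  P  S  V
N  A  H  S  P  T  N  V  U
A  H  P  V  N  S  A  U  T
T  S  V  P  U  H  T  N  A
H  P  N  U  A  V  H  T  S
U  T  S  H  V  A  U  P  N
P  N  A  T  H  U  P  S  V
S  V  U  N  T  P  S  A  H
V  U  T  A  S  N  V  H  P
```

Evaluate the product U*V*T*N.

V

U*V = N
N*T = S
S*N = V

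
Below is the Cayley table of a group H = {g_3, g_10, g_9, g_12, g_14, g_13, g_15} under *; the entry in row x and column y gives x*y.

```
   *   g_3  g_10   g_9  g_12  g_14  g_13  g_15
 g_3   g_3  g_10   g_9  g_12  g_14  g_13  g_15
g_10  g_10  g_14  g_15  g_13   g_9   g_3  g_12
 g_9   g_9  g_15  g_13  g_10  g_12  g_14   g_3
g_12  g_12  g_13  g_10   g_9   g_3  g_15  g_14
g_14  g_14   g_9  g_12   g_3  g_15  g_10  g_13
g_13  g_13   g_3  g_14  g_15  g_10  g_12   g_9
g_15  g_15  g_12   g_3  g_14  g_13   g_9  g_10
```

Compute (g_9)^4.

g_12

g_9^1 = g_9
g_9^2 = g_9*g_9 = g_13
g_9^3 = g_13*g_9 = g_14
g_9^4 = g_14*g_9 = g_12
(Structurally, H here is isomorphic to the cyclic group Z_7.)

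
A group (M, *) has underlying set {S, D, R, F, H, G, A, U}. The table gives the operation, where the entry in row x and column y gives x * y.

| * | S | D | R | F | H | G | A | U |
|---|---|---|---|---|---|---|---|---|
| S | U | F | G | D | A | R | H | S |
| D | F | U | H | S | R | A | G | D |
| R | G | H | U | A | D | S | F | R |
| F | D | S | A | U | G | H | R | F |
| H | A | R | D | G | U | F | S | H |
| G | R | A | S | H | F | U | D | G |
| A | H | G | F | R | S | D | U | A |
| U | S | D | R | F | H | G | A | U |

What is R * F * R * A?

R * F = A
A * R = F
F * A = R

R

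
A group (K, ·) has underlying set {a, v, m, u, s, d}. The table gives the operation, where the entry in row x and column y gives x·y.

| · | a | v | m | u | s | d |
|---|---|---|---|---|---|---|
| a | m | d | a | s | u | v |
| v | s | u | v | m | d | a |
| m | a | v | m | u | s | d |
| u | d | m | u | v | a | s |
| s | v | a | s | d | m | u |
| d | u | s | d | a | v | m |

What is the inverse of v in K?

u

First locate the identity: row m matches the header, so m is the identity.
Scan row v for m: v·u = m. Hence v^(-1) = u.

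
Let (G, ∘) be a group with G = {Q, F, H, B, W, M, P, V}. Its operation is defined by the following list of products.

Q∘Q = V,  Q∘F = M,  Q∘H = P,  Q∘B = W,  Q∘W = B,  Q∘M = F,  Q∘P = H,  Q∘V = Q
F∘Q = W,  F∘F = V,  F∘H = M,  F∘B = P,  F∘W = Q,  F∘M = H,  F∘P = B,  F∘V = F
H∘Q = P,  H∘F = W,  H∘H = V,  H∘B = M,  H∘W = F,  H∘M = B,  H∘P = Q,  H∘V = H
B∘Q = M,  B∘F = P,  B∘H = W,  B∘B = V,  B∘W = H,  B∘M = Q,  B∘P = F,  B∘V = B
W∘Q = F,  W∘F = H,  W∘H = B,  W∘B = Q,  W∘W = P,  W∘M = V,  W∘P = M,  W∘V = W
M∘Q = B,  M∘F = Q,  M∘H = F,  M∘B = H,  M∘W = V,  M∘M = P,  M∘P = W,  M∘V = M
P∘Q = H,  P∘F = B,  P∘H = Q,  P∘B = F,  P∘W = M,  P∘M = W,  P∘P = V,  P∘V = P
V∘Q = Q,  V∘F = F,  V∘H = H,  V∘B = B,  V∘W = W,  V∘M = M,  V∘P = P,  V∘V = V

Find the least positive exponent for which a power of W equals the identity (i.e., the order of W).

4

The identity element is V (its row matches the header).
W^1 = W
W^2 = W ∘ W = P
W^3 = P ∘ W = M
W^4 = M ∘ W = V
The first power of W equal to the identity is W^4, so ord(W) = 4.
(Structurally, G here is isomorphic to the dihedral group D_4.)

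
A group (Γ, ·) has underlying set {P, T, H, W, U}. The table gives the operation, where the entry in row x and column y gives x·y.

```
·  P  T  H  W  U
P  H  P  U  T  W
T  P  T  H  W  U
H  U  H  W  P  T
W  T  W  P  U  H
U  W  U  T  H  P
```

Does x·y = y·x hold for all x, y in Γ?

Yes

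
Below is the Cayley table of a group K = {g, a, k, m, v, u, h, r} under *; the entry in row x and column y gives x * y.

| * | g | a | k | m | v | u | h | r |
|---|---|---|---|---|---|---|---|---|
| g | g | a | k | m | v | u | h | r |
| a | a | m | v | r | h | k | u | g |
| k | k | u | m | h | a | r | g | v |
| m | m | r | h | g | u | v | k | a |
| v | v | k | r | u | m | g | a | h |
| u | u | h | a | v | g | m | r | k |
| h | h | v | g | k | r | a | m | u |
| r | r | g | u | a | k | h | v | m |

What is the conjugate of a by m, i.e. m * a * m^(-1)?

The identity is g. In row m, the entry g sits in column m, so m^(-1) = m.
m * a = r
r * m = a

a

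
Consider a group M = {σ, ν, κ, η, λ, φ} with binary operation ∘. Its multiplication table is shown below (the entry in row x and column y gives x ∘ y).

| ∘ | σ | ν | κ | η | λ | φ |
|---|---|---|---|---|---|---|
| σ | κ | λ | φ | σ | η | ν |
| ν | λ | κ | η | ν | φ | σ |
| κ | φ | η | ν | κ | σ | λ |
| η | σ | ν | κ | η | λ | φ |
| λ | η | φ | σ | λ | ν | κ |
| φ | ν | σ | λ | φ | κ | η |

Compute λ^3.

φ

λ^1 = λ
λ^2 = λ ∘ λ = ν
λ^3 = ν ∘ λ = φ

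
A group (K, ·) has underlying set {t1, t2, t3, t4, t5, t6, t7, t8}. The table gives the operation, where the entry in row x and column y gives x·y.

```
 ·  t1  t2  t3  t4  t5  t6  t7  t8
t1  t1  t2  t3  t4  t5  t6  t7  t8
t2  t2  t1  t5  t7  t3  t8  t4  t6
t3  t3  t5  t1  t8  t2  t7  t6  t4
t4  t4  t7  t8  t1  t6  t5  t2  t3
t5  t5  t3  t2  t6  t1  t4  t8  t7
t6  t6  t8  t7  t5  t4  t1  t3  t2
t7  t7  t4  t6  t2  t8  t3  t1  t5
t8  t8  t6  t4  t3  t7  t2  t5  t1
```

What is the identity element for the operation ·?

The identity e satisfies e·x = x for all x, so its row in the table reproduces the column headers.
Row t1 reads: t1, t2, t3, t4, t5, t6, t7, t8 — exactly the header order. So t1 is the identity.

t1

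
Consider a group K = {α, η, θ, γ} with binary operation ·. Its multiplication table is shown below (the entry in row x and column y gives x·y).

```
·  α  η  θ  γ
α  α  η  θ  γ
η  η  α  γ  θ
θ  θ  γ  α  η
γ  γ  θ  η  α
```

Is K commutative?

Yes

Check whether the table is symmetric across its main diagonal.
Every entry (row x, col y) equals the entry (row y, col x), so K is abelian.
(In fact K ≅ the Klein four-group V_4.)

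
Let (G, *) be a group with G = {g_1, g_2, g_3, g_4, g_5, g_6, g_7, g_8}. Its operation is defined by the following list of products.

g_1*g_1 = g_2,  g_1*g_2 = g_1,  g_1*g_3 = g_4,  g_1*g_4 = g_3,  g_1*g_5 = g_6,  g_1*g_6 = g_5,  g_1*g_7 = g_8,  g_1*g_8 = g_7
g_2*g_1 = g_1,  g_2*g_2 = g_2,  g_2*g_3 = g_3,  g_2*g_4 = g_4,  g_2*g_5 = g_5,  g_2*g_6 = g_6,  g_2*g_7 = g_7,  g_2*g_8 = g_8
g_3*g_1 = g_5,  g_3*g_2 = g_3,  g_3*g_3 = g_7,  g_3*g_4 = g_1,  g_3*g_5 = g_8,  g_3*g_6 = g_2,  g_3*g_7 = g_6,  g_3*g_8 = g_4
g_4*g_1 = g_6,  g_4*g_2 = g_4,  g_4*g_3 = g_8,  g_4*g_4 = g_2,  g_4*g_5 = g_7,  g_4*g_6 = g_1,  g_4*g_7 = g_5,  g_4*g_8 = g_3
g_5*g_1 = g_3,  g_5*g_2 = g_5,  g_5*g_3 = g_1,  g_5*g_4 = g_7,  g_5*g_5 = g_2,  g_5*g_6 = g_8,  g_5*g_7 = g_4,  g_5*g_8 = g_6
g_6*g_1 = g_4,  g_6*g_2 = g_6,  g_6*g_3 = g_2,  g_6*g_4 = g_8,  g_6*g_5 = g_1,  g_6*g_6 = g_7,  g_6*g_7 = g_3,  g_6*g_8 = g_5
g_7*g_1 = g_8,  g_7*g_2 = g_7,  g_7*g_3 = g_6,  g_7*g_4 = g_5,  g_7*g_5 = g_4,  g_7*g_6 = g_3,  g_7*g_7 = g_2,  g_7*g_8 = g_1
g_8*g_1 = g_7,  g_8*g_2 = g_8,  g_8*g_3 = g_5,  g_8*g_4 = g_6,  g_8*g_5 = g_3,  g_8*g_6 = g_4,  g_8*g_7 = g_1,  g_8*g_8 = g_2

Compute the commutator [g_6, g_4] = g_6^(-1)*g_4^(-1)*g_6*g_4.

Identity is g_2; from the table g_6^(-1) = g_3 and g_4^(-1) = g_4.
g_3*g_4 = g_1
g_1*g_6 = g_5
g_5*g_4 = g_7

g_7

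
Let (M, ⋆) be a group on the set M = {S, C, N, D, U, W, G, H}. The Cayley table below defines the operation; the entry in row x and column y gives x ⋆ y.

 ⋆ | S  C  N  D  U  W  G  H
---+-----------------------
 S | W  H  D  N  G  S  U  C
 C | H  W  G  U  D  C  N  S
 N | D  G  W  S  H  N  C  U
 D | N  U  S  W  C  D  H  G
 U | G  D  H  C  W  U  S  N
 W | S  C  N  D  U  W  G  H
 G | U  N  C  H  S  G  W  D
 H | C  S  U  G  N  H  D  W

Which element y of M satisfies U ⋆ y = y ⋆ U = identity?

U

First locate the identity: row W matches the header, so W is the identity.
Scan row U for W: U ⋆ U = W. Hence U^(-1) = U.
(Structurally, M here is isomorphic to the elementary abelian group (Z_2)^3.)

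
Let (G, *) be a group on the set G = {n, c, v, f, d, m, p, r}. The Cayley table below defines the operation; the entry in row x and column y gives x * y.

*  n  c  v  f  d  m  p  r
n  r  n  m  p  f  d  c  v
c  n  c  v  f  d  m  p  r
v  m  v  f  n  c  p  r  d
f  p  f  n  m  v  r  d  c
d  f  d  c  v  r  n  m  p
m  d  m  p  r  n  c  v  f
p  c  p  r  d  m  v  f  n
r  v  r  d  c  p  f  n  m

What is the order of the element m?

The identity element is c (its row matches the header).
m^1 = m
m^2 = m * m = c
The first power of m equal to the identity is m^2, so ord(m) = 2.
(Structurally, G here is isomorphic to the cyclic group Z_8.)

2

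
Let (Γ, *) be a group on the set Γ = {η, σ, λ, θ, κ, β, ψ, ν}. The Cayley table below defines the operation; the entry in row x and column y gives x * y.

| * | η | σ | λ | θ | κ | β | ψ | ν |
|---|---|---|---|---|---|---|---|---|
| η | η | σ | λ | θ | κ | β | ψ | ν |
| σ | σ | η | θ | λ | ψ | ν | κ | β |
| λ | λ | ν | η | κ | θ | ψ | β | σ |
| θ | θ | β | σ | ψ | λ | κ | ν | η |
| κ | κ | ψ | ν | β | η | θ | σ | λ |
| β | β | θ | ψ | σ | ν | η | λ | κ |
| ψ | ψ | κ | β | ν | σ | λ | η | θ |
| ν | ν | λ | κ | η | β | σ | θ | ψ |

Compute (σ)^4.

η

σ^1 = σ
σ^2 = σ * σ = η
σ^3 = η * σ = σ
σ^4 = σ * σ = η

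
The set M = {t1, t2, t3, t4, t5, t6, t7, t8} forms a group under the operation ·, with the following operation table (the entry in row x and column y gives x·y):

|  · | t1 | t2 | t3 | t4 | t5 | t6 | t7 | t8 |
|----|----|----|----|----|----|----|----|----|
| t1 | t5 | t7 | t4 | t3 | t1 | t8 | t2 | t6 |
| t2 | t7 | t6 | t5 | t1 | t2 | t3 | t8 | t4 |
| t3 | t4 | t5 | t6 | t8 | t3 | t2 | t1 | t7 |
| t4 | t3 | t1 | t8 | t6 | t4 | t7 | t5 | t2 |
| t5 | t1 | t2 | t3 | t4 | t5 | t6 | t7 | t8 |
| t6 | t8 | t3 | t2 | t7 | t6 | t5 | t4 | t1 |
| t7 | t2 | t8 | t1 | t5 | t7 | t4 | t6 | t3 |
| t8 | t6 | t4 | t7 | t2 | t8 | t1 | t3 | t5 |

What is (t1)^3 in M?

t1^1 = t1
t1^2 = t1·t1 = t5
t1^3 = t5·t1 = t1

t1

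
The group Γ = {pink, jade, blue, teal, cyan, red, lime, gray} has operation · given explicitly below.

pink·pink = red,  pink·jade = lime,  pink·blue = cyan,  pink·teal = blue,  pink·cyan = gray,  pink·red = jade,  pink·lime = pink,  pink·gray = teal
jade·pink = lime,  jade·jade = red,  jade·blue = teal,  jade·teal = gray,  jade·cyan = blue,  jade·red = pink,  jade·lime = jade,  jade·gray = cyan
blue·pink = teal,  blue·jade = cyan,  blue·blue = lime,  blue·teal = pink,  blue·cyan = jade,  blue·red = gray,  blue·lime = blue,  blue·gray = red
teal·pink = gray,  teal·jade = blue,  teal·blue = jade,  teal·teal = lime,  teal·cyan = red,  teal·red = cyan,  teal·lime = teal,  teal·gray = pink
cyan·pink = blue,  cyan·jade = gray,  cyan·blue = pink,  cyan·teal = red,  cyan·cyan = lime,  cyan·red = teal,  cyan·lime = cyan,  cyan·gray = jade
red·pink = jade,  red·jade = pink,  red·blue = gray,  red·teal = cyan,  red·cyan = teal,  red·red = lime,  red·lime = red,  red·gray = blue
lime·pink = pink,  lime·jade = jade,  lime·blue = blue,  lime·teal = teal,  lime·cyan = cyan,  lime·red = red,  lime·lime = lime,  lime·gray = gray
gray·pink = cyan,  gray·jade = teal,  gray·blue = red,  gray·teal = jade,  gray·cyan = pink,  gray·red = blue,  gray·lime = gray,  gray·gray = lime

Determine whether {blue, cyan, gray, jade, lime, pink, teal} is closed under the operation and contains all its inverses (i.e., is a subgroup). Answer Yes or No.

No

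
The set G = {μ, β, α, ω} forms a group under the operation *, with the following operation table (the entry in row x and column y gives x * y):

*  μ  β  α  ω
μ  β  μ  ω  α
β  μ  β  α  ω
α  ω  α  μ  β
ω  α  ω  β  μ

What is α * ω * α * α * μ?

α * ω = β
β * α = α
α * α = μ
μ * μ = β

β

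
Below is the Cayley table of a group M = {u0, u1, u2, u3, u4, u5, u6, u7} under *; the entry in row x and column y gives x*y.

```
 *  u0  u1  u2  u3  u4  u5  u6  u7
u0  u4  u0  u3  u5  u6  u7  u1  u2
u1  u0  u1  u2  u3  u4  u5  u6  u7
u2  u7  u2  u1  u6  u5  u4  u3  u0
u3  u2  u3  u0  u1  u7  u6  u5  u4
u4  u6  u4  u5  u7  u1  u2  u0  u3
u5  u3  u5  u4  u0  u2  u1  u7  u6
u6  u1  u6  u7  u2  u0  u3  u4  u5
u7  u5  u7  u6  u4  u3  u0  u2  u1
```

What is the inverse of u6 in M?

u0

First locate the identity: row u1 matches the header, so u1 is the identity.
Scan row u6 for u1: u6*u0 = u1. Hence u6^(-1) = u0.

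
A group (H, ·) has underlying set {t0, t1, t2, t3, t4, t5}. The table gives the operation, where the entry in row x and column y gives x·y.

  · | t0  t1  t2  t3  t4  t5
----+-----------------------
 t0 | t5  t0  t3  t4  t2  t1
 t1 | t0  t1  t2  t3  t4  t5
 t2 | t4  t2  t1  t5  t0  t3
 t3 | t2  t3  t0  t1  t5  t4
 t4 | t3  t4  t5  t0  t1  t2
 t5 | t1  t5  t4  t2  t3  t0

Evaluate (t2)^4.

t1

t2^1 = t2
t2^2 = t2·t2 = t1
t2^3 = t1·t2 = t2
t2^4 = t2·t2 = t1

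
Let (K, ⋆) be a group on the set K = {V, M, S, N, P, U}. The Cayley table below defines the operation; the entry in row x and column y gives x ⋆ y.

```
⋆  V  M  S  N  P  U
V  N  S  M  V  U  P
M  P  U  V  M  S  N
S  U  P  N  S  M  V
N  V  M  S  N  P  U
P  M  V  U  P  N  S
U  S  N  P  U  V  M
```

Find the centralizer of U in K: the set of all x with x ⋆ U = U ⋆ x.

{M, N, U}

Compare row U with column U entry by entry.
M ⋆ U = N = U ⋆ M, so M commutes with U.
S ⋆ U = V but U ⋆ S = P, so S does not.
Collecting the elements that commute with U: C(U) = {M, N, U}.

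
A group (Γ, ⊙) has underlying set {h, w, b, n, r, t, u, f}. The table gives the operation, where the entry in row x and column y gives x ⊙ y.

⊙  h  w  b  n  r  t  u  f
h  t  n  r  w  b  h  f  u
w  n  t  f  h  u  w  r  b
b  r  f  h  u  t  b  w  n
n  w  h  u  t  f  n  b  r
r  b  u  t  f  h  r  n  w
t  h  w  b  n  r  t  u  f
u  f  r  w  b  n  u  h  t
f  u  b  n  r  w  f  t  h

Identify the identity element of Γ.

The identity e satisfies e ⊙ x = x for all x, so its row in the table reproduces the column headers.
Row t reads: h, w, b, n, r, t, u, f — exactly the header order. So t is the identity.

t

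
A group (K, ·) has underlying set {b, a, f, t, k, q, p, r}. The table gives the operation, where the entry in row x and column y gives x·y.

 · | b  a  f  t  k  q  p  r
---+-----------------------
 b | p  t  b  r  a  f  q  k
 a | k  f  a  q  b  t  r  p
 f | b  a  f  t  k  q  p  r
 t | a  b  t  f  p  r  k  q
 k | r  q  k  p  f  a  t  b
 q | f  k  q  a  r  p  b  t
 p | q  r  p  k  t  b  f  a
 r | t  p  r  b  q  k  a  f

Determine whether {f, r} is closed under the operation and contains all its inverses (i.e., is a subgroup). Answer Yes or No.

{f, r} contains the identity f.
Checking products: every product of two elements of {f, r} (read from the table) lies in {f, r}, so the set is closed.
In a finite group, a nonempty closed subset is a subgroup. So {f, r} ≤ K.

Yes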